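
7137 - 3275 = 3862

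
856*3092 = 2646752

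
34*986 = 33524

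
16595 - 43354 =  - 26759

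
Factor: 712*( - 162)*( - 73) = 8420112  =  2^4*3^4*73^1 * 89^1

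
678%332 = 14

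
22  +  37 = 59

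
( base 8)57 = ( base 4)233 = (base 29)1i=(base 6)115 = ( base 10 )47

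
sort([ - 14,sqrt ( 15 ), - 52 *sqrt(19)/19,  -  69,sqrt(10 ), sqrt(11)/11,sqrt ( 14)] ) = [  -  69, - 14, - 52*sqrt ( 19)/19, sqrt( 11) /11,sqrt(10 ), sqrt( 14),sqrt(15 ) ]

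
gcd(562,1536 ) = 2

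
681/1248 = 227/416 = 0.55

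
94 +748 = 842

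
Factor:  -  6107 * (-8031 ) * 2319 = 3^2*31^1*197^1*773^1*2677^1 = 113736090123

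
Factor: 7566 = 2^1 * 3^1*13^1*97^1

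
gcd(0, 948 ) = 948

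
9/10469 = 9/10469 = 0.00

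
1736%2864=1736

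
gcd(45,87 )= 3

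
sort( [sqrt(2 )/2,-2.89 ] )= [  -  2.89, sqrt(2 ) /2]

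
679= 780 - 101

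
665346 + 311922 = 977268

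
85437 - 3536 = 81901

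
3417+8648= 12065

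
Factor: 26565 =3^1 * 5^1*7^1*11^1*23^1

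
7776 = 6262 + 1514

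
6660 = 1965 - -4695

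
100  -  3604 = -3504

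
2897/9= 2897/9 = 321.89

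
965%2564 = 965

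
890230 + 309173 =1199403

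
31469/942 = 31469/942 = 33.41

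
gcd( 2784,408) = 24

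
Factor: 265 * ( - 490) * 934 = -2^2 * 5^2*7^2 *53^1*467^1 = - 121279900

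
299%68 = 27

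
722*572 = 412984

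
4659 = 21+4638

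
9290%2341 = 2267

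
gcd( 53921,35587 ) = 1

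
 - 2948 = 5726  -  8674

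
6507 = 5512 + 995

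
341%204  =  137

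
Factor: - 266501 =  - 23^1*11587^1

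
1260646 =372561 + 888085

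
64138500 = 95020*675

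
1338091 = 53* 25247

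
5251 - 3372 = 1879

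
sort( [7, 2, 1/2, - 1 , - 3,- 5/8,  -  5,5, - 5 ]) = [ - 5 , - 5, - 3, - 1, - 5/8,1/2,2,5,7 ] 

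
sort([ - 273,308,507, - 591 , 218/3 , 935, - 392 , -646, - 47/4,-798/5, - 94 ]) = [ -646, - 591, - 392 , - 273, - 798/5, - 94, - 47/4,218/3 , 308,507,935]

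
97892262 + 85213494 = 183105756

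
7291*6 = 43746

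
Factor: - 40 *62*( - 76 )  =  188480 =2^6*5^1*19^1 * 31^1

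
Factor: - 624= - 2^4*3^1*13^1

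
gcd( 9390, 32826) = 6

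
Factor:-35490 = -2^1*3^1 *5^1*7^1*13^2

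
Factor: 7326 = 2^1*3^2*11^1*37^1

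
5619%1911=1797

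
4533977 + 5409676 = 9943653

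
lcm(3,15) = 15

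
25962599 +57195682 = 83158281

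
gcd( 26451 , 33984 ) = 9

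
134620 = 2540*53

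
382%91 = 18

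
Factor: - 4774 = -2^1*7^1*11^1*31^1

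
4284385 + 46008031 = 50292416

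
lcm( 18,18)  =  18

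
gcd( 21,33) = 3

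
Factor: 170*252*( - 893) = - 38256120 = - 2^3*3^2*5^1*7^1*17^1*19^1*47^1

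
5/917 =5/917 = 0.01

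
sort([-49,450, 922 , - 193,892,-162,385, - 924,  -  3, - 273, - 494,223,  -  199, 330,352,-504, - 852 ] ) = [ - 924, - 852,-504,-494, - 273,  -  199,  -  193,-162, - 49,  -  3, 223,330, 352,385,450, 892,922] 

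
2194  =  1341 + 853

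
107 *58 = 6206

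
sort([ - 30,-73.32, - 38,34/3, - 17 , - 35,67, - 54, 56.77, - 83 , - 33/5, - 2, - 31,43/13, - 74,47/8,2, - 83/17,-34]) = [ - 83, - 74,  -  73.32, - 54, - 38, - 35, - 34, - 31, - 30, - 17, - 33/5, - 83/17, - 2,  2,43/13, 47/8,34/3,56.77,67 ] 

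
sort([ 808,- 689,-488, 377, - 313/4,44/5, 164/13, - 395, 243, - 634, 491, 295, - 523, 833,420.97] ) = [ - 689,  -  634, - 523, - 488, - 395, - 313/4, 44/5, 164/13,243,295,  377, 420.97, 491, 808, 833]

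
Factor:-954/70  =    -  477/35 = - 3^2*5^( - 1)*7^( - 1)*53^1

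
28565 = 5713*5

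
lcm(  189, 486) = 3402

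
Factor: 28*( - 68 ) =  - 2^4 * 7^1*17^1 = -1904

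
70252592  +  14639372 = 84891964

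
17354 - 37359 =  - 20005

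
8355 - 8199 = 156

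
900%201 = 96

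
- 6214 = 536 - 6750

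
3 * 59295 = 177885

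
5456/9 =606  +  2/9  =  606.22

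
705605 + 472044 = 1177649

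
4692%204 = 0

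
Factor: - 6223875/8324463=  - 5^3*7^( - 1)*2371^1*56629^( -1) =- 296375/396403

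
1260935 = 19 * 66365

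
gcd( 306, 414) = 18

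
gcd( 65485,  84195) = 9355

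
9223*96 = 885408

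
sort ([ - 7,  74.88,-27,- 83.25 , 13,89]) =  [-83.25,-27,-7, 13, 74.88, 89]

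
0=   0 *2580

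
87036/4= 21759=21759.00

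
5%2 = 1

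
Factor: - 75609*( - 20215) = 1528435935  =  3^2*5^1 * 13^1  *  31^1*271^1 * 311^1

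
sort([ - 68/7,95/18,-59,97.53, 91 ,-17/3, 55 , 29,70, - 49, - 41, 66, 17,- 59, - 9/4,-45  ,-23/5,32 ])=[ - 59,-59,- 49,-45,-41, - 68/7,-17/3,  -  23/5,-9/4, 95/18,17,29 , 32, 55, 66,  70, 91, 97.53 ] 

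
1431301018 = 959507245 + 471793773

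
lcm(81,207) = 1863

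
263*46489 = 12226607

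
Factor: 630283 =281^1*2243^1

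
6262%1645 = 1327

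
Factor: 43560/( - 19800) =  - 11/5 = - 5^( - 1)*  11^1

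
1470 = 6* 245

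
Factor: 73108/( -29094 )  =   - 98/39 =-2^1*3^( - 1 )*7^2*13^( - 1)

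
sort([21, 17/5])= [ 17/5,21]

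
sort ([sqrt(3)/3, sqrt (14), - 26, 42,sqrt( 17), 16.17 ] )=[ - 26,sqrt( 3 ) /3,sqrt(14 ) , sqrt(17 ),16.17,42]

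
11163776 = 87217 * 128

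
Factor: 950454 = 2^1*3^4*5867^1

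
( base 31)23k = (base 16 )7f3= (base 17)70c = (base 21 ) 4CJ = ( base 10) 2035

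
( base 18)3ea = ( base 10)1234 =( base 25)1O9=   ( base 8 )2322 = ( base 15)574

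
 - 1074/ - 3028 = 537/1514=0.35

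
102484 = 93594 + 8890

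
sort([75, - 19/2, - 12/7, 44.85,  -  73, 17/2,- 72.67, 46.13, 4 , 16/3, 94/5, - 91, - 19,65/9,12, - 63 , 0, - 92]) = [-92, - 91, - 73, - 72.67, - 63, - 19, - 19/2, - 12/7,  0,  4,16/3,65/9 , 17/2,  12,94/5,44.85,46.13,75 ]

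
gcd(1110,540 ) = 30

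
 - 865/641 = -2 + 417/641  =  - 1.35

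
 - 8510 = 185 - 8695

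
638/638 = 1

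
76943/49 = 76943/49 =1570.27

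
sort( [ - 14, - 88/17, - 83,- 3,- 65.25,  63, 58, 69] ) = [ - 83, - 65.25, - 14, - 88/17,-3, 58,63, 69]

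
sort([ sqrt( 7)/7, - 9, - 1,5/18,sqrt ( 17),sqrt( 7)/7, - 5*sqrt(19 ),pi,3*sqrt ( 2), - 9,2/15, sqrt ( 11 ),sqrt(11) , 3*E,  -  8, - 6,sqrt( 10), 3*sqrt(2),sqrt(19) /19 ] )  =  [ - 5*sqrt(19 ), - 9, - 9, - 8, - 6, - 1,2/15,  sqrt(19)/19, 5/18 , sqrt(7 ) /7,sqrt (7)/7,pi,sqrt(10),sqrt( 11) , sqrt(11 ),sqrt(17),3 * sqrt( 2 ), 3*sqrt ( 2),3*E ] 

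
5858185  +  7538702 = 13396887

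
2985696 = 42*71088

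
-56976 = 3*( - 18992) 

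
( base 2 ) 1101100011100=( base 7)26143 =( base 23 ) d2h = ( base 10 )6940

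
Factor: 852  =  2^2*3^1 *71^1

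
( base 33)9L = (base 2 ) 100111110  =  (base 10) 318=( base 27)BL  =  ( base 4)10332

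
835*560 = 467600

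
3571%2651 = 920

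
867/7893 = 289/2631 = 0.11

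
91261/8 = 11407 + 5/8 =11407.62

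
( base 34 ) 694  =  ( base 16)1c4e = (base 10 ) 7246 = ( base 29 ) 8hp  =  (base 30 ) 81G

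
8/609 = 8/609 = 0.01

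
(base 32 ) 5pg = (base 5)142221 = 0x1730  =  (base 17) 1393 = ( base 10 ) 5936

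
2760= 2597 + 163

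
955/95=191/19 = 10.05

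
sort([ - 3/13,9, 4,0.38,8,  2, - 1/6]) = [ - 3/13,-1/6, 0.38, 2, 4, 8,9 ]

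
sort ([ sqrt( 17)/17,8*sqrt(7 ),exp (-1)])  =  [sqrt( 17)/17,exp(  -  1),8*sqrt(7) ] 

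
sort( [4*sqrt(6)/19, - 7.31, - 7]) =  [ - 7.31, - 7, 4*sqrt( 6)/19]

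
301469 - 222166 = 79303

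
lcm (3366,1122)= 3366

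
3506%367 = 203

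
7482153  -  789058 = 6693095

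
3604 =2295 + 1309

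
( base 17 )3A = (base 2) 111101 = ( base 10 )61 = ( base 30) 21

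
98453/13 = 7573 + 4/13 = 7573.31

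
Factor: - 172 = -2^2* 43^1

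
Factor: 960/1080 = 2^3*3^( - 2) = 8/9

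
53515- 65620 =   -  12105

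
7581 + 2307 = 9888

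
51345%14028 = 9261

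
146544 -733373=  - 586829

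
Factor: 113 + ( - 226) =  - 113^1 =-  113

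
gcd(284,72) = 4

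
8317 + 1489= 9806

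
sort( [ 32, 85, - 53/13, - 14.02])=[-14.02,-53/13,32, 85 ]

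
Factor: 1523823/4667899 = 3^1*7^1*47^( - 1 )*149^1* 487^1*99317^ ( - 1)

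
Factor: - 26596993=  - 17^1*23^1 *68023^1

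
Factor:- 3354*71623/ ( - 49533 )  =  80074514/16511 = 2^1*11^ ( - 1)*13^1*19^(-1) *43^1 * 67^1*79^( - 1 )*1069^1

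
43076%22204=20872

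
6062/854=7+6/61= 7.10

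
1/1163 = 1/1163= 0.00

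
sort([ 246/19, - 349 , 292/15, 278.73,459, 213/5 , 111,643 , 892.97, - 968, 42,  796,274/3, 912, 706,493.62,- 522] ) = [ - 968, - 522,  -  349, 246/19,292/15, 42,213/5,274/3, 111 , 278.73,459, 493.62 , 643,  706 , 796,  892.97, 912] 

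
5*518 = 2590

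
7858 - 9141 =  -1283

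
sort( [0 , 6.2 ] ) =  [0,6.2 ] 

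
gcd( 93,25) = 1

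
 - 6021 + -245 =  - 6266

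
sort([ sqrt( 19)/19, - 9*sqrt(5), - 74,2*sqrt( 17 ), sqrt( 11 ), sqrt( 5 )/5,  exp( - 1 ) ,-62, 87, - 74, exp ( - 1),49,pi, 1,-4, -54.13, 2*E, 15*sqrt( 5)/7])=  [ - 74, - 74  , - 62, - 54.13,-9*sqrt( 5 ), - 4,  sqrt(19 ) /19 , exp( - 1 ), exp( - 1 ), sqrt ( 5 )/5, 1, pi, sqrt( 11 ), 15*sqrt( 5 ) /7, 2 * E,2*sqrt( 17)  ,  49, 87]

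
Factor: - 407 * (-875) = 356125 = 5^3*7^1*11^1 * 37^1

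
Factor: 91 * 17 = 1547  =  7^1*13^1*17^1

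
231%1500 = 231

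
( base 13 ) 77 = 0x62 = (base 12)82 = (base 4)1202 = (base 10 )98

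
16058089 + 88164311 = 104222400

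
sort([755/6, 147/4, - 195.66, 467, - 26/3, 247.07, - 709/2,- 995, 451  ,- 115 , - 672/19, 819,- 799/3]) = [ -995,-709/2, - 799/3, - 195.66, - 115, - 672/19,-26/3, 147/4,755/6,247.07,451, 467 , 819]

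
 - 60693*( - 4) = 242772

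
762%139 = 67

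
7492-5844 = 1648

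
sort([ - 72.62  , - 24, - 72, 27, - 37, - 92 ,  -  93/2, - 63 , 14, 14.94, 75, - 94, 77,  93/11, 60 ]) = [ - 94, - 92,- 72.62, -72, - 63, - 93/2, -37, - 24,93/11, 14,14.94,27,60, 75, 77 ]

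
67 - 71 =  - 4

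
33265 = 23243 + 10022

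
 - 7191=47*(-153) 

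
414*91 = 37674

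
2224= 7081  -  4857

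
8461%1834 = 1125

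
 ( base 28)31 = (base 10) 85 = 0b1010101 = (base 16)55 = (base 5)320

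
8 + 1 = 9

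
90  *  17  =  1530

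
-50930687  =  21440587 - 72371274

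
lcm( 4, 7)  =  28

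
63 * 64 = 4032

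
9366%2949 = 519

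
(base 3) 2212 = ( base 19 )41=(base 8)115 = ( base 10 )77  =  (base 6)205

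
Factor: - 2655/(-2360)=9/8 = 2^( -3) * 3^2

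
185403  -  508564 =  - 323161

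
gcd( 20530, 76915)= 5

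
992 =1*992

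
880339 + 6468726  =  7349065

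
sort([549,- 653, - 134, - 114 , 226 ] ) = [ - 653, - 134, - 114 , 226,549 ] 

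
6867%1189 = 922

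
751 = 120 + 631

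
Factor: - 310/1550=  -  5^( - 1) = - 1/5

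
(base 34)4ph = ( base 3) 21112101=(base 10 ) 5491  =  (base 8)12563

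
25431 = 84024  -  58593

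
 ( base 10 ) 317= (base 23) di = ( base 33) 9k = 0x13D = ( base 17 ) 11b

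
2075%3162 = 2075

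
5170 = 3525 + 1645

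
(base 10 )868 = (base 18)2C4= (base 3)1012011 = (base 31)S0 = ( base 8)1544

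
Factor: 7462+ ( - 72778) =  - 2^2 * 3^1*5443^1 = -  65316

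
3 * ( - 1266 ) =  - 3798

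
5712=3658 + 2054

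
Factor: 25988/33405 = 2^2*3^(-1 )*5^ (-1 )*17^ (  -  1)*  73^1*89^1*131^( - 1 )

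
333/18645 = 111/6215= 0.02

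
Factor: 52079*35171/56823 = 1831670509/56823 = 3^( - 1 )*13^( - 1 )*19^1*31^(-1)*47^ ( - 1)*2741^1* 35171^1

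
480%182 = 116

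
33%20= 13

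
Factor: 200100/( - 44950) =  - 2^1  *  3^1*23^1 * 31^(-1 ) = -  138/31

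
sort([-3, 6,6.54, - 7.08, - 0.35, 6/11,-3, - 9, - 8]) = [- 9,-8 ,-7.08, - 3, - 3,-0.35, 6/11,6,6.54]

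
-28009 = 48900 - 76909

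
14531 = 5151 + 9380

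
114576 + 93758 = 208334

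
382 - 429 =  - 47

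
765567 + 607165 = 1372732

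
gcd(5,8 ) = 1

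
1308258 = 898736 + 409522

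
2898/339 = 966/113=8.55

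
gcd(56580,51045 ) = 615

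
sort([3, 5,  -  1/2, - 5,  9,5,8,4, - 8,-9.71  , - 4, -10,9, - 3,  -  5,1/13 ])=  [ - 10, - 9.71, - 8,  -  5 ,  -  5 ,  -  4,  -  3, - 1/2,  1/13 , 3, 4,5,5, 8,9, 9] 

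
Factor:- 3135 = -3^1* 5^1*11^1*19^1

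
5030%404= 182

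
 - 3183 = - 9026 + 5843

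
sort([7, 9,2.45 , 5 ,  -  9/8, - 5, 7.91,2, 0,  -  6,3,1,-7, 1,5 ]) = [-7, - 6,  -  5,-9/8, 0, 1, 1, 2, 2.45, 3,5,5, 7, 7.91, 9] 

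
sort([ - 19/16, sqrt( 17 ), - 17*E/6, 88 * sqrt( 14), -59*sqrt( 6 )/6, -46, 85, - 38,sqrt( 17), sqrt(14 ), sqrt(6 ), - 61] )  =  [ - 61,-46,  -  38, -59*sqrt ( 6)/6, - 17 * E/6,  -  19/16, sqrt(6 ), sqrt( 14), sqrt ( 17), sqrt(17 ), 85,88*sqrt( 14) ]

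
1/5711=1/5711 = 0.00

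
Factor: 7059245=5^1*367^1*3847^1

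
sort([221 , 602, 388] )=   [221,  388,  602]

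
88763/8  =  88763/8 = 11095.38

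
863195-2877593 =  - 2014398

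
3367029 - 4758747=  -  1391718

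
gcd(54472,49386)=2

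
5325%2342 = 641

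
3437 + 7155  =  10592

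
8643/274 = 31 + 149/274  =  31.54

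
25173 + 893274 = 918447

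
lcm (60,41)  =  2460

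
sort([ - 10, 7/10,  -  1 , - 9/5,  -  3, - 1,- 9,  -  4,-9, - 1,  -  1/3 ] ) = [-10,  -  9, - 9, - 4 , - 3 , - 9/5, - 1, - 1,- 1,  -  1/3 , 7/10]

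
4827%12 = 3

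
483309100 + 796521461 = 1279830561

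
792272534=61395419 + 730877115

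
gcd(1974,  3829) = 7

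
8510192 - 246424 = 8263768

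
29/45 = 29/45 = 0.64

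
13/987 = 13/987 =0.01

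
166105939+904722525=1070828464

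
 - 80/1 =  - 80 = - 80.00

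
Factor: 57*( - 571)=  - 32547 = - 3^1*19^1 * 571^1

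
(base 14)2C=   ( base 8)50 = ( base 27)1d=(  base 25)1f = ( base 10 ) 40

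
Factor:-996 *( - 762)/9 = 84328 =2^3*83^1 * 127^1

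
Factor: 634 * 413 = 261842 = 2^1*7^1*59^1*317^1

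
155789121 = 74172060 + 81617061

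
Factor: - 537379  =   - 537379^1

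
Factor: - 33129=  - 3^4* 409^1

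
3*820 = 2460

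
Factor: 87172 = 2^2*19^1*31^1 * 37^1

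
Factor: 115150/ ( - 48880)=- 2^( - 3)*5^1*7^2 * 13^( - 1 )  =  - 245/104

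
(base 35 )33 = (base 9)130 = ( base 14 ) 7a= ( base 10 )108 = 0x6c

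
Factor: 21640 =2^3*5^1 * 541^1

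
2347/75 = 31 + 22/75=31.29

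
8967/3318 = 427/158=2.70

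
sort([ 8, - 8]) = [-8, 8 ] 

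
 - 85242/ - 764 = 42621/382 = 111.57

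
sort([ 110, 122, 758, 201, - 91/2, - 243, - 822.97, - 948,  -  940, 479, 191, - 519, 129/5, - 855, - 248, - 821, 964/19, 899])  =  [ -948, - 940,-855, - 822.97, - 821, - 519, - 248, - 243, - 91/2,  129/5, 964/19,110, 122, 191,  201,479 , 758, 899]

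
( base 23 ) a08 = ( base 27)776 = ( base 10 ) 5298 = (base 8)12262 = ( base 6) 40310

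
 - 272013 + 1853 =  - 270160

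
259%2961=259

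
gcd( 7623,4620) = 231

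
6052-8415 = -2363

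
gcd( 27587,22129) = 1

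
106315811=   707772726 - 601456915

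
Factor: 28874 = 2^1*14437^1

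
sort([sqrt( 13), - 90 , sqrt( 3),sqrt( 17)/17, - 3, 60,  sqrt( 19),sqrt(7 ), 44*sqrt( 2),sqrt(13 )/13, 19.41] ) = [ -90, - 3, sqrt(17)/17 , sqrt ( 13) /13, sqrt( 3), sqrt( 7), sqrt( 13 ),sqrt(19 ),19.41,60, 44*sqrt( 2 )]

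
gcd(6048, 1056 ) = 96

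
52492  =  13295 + 39197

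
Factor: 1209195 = 3^3*5^1 * 13^2*53^1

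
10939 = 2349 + 8590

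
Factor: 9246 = 2^1 *3^1 * 23^1*67^1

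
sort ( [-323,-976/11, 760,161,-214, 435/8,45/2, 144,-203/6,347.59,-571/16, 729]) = [-323, - 214, - 976/11,-571/16,-203/6, 45/2, 435/8, 144, 161, 347.59, 729, 760 ]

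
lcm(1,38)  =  38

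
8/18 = 4/9 = 0.44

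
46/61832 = 23/30916 = 0.00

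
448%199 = 50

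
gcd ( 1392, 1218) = 174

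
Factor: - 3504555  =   - 3^2*5^1*47^1*1657^1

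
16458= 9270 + 7188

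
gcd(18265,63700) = 65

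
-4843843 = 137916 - 4981759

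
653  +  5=658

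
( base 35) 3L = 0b1111110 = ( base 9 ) 150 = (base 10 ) 126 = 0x7E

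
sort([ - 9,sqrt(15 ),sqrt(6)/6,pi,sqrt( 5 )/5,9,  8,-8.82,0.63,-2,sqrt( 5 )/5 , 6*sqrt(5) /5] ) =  [ - 9, - 8.82, - 2,  sqrt( 6 ) /6,  sqrt( 5 ) /5,  sqrt(5) /5,0.63,6*sqrt ( 5 )/5,pi,sqrt(15),8, 9]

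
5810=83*70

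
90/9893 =90/9893 = 0.01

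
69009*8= 552072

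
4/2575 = 4/2575=   0.00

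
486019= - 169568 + 655587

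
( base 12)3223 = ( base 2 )1010101111011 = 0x157B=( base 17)1208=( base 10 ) 5499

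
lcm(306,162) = 2754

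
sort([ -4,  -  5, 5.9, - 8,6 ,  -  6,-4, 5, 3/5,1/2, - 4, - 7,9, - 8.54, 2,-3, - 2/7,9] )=[ -8.54, - 8, - 7, - 6, - 5, - 4, - 4 ,  -  4, - 3, - 2/7, 1/2,3/5, 2,5, 5.9,6, 9, 9] 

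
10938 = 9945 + 993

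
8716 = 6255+2461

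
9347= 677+8670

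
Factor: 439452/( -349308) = -39/31  =  - 3^1*13^1*31^(  -  1)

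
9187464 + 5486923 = 14674387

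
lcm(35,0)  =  0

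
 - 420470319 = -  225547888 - 194922431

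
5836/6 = 972+2/3 = 972.67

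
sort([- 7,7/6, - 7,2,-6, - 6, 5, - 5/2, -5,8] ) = [-7,-7, - 6, - 6 , - 5,-5/2,7/6,  2, 5 , 8 ]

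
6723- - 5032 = 11755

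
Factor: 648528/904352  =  2^( -1)*3^1*229^1*479^( - 1) =687/958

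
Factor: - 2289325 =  - 5^2*91573^1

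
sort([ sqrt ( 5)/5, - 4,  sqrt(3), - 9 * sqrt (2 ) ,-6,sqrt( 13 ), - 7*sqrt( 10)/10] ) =[ - 9*sqrt( 2), - 6, - 4, - 7 *sqrt( 10 )/10, sqrt(5 ) /5,sqrt( 3), sqrt( 13) ]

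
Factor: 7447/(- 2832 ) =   -  2^( - 4)*3^(-1) * 11^1*59^(-1 )*677^1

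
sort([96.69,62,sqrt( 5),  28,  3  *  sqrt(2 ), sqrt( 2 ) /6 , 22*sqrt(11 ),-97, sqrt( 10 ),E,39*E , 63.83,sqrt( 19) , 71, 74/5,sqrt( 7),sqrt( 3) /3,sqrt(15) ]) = [ - 97, sqrt(2 )/6, sqrt(3) /3, sqrt( 5 ),sqrt( 7), E,  sqrt(10 ),sqrt( 15),  3 * sqrt(2),sqrt( 19),74/5, 28, 62,63.83,71,22*sqrt( 11 ),96.69, 39*E]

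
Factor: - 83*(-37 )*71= 218041= 37^1 * 71^1*83^1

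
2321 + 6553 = 8874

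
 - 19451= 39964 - 59415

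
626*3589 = 2246714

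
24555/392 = 62 + 251/392=62.64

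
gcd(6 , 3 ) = 3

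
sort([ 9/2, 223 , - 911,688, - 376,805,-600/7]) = [ - 911,-376, - 600/7 , 9/2,223,  688,805 ]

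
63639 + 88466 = 152105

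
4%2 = 0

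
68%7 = 5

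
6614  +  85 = 6699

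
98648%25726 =21470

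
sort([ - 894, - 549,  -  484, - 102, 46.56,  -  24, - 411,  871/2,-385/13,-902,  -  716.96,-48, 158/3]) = [ - 902, - 894,-716.96, - 549, - 484,-411, - 102, - 48,-385/13, - 24,46.56, 158/3, 871/2]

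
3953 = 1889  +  2064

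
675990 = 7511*90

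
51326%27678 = 23648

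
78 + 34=112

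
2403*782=1879146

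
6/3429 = 2/1143 = 0.00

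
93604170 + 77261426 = 170865596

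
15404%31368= 15404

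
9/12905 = 9/12905 = 0.00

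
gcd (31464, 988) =76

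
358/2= 179 =179.00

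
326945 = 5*65389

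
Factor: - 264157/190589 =  -  13903/10031 = - 7^(-1) * 1433^( - 1)*13903^1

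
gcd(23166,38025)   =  117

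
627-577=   50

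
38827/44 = 38827/44 = 882.43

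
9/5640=3/1880 = 0.00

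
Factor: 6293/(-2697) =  - 7/3 = -  3^( - 1 )*7^1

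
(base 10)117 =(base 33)3i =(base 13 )90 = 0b1110101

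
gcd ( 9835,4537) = 1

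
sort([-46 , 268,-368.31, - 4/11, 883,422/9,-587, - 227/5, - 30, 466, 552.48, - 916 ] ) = [-916 , - 587,  -  368.31, - 46 ,-227/5, - 30,-4/11 , 422/9,  268  ,  466,552.48, 883 ] 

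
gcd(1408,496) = 16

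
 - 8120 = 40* ( - 203 ) 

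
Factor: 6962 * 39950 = 2^2*5^2*17^1*47^1*59^2  =  278131900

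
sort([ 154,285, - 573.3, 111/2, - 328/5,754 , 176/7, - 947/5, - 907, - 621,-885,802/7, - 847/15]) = [ - 907, - 885, - 621, - 573.3, - 947/5, - 328/5, - 847/15,176/7,  111/2,802/7,154,285, 754 ] 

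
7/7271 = 7/7271 = 0.00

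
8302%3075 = 2152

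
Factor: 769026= 2^1*3^1*67^1*1913^1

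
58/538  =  29/269= 0.11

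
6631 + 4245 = 10876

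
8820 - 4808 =4012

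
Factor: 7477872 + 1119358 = 2^1*5^1*31^1*27733^1 = 8597230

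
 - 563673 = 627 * (- 899)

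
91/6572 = 91/6572= 0.01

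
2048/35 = 58+18/35 = 58.51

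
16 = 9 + 7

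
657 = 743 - 86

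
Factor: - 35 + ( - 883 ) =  - 918 = - 2^1*3^3*17^1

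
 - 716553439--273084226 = -443469213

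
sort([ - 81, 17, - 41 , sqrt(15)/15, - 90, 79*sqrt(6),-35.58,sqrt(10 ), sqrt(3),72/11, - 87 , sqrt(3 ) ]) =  [ - 90, - 87, - 81, - 41, - 35.58,sqrt( 15) /15,  sqrt(3), sqrt(3 ),  sqrt (10 ),72/11,17, 79*sqrt(6 )]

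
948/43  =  22 + 2/43 = 22.05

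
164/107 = 1 + 57/107=1.53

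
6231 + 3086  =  9317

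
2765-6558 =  - 3793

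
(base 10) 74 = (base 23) 35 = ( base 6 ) 202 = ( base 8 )112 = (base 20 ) 3E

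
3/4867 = 3/4867 = 0.00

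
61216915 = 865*70771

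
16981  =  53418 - 36437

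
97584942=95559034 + 2025908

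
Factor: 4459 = 7^3*13^1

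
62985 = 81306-18321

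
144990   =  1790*81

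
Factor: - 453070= - 2^1  *  5^1*45307^1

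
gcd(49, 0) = 49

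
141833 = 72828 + 69005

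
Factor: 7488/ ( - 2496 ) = - 3 = -3^1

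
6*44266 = 265596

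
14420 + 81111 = 95531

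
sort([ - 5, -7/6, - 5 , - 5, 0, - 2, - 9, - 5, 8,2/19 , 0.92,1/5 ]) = [- 9, - 5,- 5, - 5 ,- 5, - 2, - 7/6, 0, 2/19, 1/5, 0.92,  8 ]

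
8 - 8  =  0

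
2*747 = 1494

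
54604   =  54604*1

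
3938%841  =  574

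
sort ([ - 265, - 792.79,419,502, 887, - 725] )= [  -  792.79, - 725, -265,419,502 , 887]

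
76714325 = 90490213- 13775888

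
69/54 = 1 + 5/18 = 1.28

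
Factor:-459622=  - 2^1*79^1*2909^1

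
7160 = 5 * 1432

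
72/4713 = 24/1571 = 0.02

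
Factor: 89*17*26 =39338 = 2^1*13^1*17^1*89^1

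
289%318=289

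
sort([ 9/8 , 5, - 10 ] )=[ - 10, 9/8,5 ]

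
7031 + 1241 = 8272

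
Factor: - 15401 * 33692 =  - 2^2*8423^1 * 15401^1 =- 518890492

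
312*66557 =20765784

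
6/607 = 6/607  =  0.01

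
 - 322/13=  - 322/13 = -24.77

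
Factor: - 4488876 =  - 2^2 *3^2*7^1*47^1 * 379^1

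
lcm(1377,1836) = 5508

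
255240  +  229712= 484952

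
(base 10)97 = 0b1100001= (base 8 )141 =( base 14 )6D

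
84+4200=4284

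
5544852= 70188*79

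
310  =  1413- 1103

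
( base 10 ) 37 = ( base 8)45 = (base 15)27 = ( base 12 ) 31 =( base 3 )1101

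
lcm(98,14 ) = 98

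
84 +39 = 123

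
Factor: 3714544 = 2^4*31^1*7489^1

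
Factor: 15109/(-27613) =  - 29^1*53^( - 1) =-  29/53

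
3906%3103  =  803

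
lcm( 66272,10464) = 198816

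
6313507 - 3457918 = 2855589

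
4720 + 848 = 5568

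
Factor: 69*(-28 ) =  - 2^2*3^1*7^1*23^1 = - 1932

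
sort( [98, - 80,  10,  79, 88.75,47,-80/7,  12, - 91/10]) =[ - 80, - 80/7,-91/10,10, 12, 47,  79,88.75, 98]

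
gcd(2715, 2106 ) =3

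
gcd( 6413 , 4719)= 121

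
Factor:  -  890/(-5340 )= 1/6=2^(  -  1 )*3^( -1) 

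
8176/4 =2044=2044.00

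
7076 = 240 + 6836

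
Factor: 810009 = 3^2*90001^1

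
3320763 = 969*3427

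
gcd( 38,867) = 1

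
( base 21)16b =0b1001000010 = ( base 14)2D4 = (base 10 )578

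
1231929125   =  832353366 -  - 399575759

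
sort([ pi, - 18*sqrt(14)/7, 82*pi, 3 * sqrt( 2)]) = [ - 18 * sqrt(14)/7, pi, 3*sqrt(2 ), 82 * pi] 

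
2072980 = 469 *4420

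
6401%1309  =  1165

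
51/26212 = 51/26212 = 0.00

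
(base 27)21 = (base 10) 55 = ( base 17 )34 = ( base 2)110111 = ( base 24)27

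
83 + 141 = 224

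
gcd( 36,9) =9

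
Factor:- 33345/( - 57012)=11115/19004 = 2^ (-2) *3^2*5^1*13^1*19^1*4751^( - 1)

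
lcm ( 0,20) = 0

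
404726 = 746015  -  341289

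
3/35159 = 3/35159 =0.00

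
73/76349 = 73/76349 = 0.00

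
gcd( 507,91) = 13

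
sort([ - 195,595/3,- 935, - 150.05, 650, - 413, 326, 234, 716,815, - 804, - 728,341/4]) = [ - 935, - 804, - 728, - 413,-195 , - 150.05, 341/4, 595/3, 234, 326, 650,  716,815]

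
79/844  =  79/844 = 0.09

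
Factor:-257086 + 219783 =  - 7^1*73^2 = -37303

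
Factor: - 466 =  - 2^1*233^1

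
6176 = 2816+3360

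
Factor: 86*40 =2^4*5^1*43^1 = 3440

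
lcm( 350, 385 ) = 3850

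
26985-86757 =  - 59772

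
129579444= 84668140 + 44911304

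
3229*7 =22603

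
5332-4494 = 838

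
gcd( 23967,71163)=9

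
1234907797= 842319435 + 392588362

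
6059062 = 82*73891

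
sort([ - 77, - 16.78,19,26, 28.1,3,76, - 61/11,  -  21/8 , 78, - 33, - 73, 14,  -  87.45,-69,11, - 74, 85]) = [- 87.45, -77, - 74 ,  -  73, - 69, -33, - 16.78, - 61/11,-21/8,3, 11,14,19,  26, 28.1,  76 , 78,85]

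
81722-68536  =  13186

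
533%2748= 533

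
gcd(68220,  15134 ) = 2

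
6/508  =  3/254  =  0.01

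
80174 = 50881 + 29293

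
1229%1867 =1229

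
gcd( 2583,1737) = 9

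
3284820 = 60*54747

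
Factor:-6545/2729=-5^1*7^1 *11^1  *  17^1*2729^(-1)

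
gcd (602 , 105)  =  7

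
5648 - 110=5538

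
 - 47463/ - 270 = 175 + 71/90 = 175.79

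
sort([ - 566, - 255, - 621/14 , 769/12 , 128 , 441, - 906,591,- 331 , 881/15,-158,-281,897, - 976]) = [ - 976,- 906, - 566 , - 331 , - 281, - 255, - 158 ,-621/14,881/15, 769/12,  128,441, 591, 897 ]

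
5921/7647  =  5921/7647 = 0.77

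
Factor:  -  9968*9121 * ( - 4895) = 2^4*5^1*7^2*11^1*89^2*1303^1= 445044236560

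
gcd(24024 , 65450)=154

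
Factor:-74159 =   -  74159^1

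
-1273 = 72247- 73520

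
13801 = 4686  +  9115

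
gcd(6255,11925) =45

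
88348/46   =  1920 + 14/23 =1920.61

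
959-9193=  -  8234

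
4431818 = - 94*( - 47147)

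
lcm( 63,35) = 315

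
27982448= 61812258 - 33829810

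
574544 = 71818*8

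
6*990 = 5940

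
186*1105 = 205530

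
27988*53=1483364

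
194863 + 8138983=8333846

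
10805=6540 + 4265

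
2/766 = 1/383 =0.00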